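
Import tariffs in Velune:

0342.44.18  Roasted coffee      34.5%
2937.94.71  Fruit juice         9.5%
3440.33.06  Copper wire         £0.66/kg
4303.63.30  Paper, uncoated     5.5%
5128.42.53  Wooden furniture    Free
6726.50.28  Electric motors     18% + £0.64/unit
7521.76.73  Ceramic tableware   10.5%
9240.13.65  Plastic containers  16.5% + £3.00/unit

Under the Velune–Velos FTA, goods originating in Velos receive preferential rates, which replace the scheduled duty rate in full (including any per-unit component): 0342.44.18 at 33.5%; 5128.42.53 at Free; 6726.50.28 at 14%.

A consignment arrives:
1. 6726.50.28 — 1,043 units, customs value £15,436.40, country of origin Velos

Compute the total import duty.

Line 1 (6726.50.28, Velos, 1,043 units, £15,436.40):
Base rate for 6726.50.28 is 18% + £0.64/unit.
Origin Velos qualifies under the Velune–Velos agreement and 6726.50.28 is covered: preferential rate 14% applies instead.
Duty = £15,436.40 × 14% = £2,161.10.

£2,161.10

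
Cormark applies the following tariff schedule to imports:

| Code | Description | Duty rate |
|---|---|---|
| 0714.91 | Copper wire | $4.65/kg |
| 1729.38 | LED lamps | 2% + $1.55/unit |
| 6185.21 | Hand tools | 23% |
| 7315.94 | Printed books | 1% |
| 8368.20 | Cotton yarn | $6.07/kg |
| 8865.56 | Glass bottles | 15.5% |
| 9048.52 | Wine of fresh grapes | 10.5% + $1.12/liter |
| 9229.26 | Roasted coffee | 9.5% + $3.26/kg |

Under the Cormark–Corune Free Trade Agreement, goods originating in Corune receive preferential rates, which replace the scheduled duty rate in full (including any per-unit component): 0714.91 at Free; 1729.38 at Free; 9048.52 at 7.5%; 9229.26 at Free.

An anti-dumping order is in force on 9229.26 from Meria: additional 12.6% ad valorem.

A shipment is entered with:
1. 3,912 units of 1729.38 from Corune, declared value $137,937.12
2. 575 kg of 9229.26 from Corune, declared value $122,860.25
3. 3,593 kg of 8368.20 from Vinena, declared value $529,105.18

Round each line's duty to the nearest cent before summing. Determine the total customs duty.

Line 1 (1729.38, Corune, 3,912 units, $137,937.12):
Base rate for 1729.38 is 2% + $1.55/unit.
Origin Corune qualifies under the Cormark–Corune agreement and 1729.38 is covered: preferential rate Free applies instead.
Duty = $137,937.12 × 0% = $0.00.
Line 2 (9229.26, Corune, 575 kg, $122,860.25):
Base rate for 9229.26 is 9.5% + $3.26/kg.
Origin Corune qualifies under the Cormark–Corune agreement and 9229.26 is covered: preferential rate Free applies instead.
The additional-duty order on 9229.26 targets Meria, not Corune; it does not apply.
Duty = $122,860.25 × 0% = $0.00.
Line 3 (8368.20, Vinena, 3,593 kg, $529,105.18):
Base rate for 8368.20 is $6.07/kg.
Duty = 3,593 × $6.07 = $21,809.51.
Total = $0.00 + $0.00 + $21,809.51 = $21,809.51.

$21,809.51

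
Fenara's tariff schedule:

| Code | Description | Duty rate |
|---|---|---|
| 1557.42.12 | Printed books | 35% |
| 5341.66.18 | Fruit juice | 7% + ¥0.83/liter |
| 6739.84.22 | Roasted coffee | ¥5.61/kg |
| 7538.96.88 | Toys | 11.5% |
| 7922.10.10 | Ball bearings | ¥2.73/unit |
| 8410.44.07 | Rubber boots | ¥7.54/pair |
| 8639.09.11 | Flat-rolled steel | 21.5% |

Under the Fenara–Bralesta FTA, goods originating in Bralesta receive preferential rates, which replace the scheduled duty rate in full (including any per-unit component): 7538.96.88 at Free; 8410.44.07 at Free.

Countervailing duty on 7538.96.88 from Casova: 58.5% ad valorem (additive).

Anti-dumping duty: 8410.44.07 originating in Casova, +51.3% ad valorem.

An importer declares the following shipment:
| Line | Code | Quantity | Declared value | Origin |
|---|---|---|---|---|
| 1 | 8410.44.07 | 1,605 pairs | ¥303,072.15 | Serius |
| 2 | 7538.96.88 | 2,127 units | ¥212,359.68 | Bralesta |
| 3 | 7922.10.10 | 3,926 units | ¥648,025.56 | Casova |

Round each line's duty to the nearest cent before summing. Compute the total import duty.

Line 1 (8410.44.07, Serius, 1,605 pairs, ¥303,072.15):
Base rate for 8410.44.07 is ¥7.54/pair.
8410.44.07 has an FTA preferential rate, but origin Serius is not Bralesta; base rate stands.
The additional-duty order on 8410.44.07 targets Casova, not Serius; it does not apply.
Duty = 1,605 × ¥7.54 = ¥12,101.70.
Line 2 (7538.96.88, Bralesta, 2,127 units, ¥212,359.68):
Base rate for 7538.96.88 is 11.5%.
Origin Bralesta qualifies under the Fenara–Bralesta agreement and 7538.96.88 is covered: preferential rate Free applies instead.
The additional-duty order on 7538.96.88 targets Casova, not Bralesta; it does not apply.
Duty = ¥212,359.68 × 0% = ¥0.00.
Line 3 (7922.10.10, Casova, 3,926 units, ¥648,025.56):
Base rate for 7922.10.10 is ¥2.73/unit.
Duty = 3,926 × ¥2.73 = ¥10,717.98.
Total = ¥12,101.70 + ¥0.00 + ¥10,717.98 = ¥22,819.68.

¥22,819.68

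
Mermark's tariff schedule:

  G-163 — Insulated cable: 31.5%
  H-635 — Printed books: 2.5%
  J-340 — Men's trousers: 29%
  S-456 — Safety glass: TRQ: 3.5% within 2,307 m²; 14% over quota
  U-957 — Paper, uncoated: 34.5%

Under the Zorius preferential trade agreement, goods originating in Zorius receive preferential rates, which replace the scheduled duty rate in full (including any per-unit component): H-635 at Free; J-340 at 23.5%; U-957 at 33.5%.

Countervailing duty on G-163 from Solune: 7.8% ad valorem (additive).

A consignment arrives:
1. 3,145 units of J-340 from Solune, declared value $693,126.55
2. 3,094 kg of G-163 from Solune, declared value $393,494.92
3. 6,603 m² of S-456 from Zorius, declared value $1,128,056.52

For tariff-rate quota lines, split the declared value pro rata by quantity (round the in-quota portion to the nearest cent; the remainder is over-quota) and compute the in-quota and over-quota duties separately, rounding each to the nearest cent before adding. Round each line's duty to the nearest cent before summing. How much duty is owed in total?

Line 1 (J-340, Solune, 3,145 units, $693,126.55):
Base rate for J-340 is 29%.
J-340 has an FTA preferential rate, but origin Solune is not Zorius; base rate stands.
Duty = $693,126.55 × 29% = $201,006.70.
Line 2 (G-163, Solune, 3,094 kg, $393,494.92):
Base rate for G-163 is 31.5%.
Additional duty on G-163 from Solune: +7.8%. Applied ad valorem rate: 31.5% + 7.8% = 39.3%.
Duty = $393,494.92 × 39.3% = $154,643.50.
Line 3 (S-456, Zorius, 6,603 m², $1,128,056.52):
Code S-456 is under a tariff-rate quota (threshold 2,307 m²). In-quota: 2,307 m² at 3.5%; over-quota: 4,296 m² at 14%.
Pro-rata value split: in-quota = $1,128,056.52 × 2,307/6,603 = $394,127.88; over-quota = $1,128,056.52 − $394,127.88 = $733,928.64.
In-quota duty = $394,127.88 × 3.5% = $13,794.48. Over-quota duty = $733,928.64 × 14% = $102,750.01.
Line duty = $13,794.48 + $102,750.01 = $116,544.49.
Total = $201,006.70 + $154,643.50 + $116,544.49 = $472,194.69.

$472,194.69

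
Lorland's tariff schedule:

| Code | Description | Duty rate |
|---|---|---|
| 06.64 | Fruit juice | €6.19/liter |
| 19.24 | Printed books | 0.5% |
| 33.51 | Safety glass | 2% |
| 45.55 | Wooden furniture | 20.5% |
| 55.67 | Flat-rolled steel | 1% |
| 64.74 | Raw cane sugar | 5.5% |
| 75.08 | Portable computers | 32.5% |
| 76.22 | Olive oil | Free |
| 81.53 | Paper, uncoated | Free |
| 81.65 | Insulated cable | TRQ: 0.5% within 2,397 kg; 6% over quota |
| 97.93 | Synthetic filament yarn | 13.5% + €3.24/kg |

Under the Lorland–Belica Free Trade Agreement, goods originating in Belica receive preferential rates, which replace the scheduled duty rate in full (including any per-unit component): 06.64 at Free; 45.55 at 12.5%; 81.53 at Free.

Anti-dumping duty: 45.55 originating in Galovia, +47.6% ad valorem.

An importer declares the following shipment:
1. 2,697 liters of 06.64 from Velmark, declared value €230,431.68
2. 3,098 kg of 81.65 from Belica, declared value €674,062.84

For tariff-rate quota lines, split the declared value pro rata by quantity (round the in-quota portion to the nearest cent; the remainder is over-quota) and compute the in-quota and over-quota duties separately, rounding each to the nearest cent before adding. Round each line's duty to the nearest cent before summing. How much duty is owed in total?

Line 1 (06.64, Velmark, 2,697 liters, €230,431.68):
Base rate for 06.64 is €6.19/liter.
06.64 has an FTA preferential rate, but origin Velmark is not Belica; base rate stands.
Duty = 2,697 × €6.19 = €16,694.43.
Line 2 (81.65, Belica, 3,098 kg, €674,062.84):
Code 81.65 is under a tariff-rate quota (threshold 2,397 kg). In-quota: 2,397 kg at 0.5%; over-quota: 701 kg at 6%.
Pro-rata value split: in-quota = €674,062.84 × 2,397/3,098 = €521,539.26; over-quota = €674,062.84 − €521,539.26 = €152,523.58.
In-quota duty = €521,539.26 × 0.5% = €2,607.70. Over-quota duty = €152,523.58 × 6% = €9,151.41.
Line duty = €2,607.70 + €9,151.41 = €11,759.11.
Total = €16,694.43 + €11,759.11 = €28,453.54.

€28,453.54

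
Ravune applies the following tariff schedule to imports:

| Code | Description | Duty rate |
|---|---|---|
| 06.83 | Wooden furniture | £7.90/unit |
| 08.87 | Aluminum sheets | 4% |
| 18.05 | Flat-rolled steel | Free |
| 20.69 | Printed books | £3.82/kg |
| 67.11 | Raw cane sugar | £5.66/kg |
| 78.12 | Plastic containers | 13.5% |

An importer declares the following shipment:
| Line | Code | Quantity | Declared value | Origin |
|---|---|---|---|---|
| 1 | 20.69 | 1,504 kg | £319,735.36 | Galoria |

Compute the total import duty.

£5,745.28

Line 1 (20.69, Galoria, 1,504 kg, £319,735.36):
Base rate for 20.69 is £3.82/kg.
Duty = 1,504 × £3.82 = £5,745.28.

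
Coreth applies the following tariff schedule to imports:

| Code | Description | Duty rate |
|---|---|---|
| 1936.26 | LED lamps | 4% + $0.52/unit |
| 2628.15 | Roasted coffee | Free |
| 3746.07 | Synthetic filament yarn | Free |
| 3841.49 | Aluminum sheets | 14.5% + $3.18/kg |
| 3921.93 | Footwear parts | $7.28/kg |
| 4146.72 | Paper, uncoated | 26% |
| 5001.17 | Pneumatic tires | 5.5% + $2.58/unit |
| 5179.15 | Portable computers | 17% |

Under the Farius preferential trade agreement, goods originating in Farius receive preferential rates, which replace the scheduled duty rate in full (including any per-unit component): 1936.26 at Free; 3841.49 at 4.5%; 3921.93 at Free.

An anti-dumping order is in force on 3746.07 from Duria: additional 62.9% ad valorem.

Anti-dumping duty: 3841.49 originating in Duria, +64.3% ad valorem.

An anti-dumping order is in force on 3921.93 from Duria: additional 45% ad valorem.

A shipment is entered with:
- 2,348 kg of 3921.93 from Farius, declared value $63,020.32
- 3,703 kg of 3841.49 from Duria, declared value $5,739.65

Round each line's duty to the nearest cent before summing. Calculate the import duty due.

$16,298.38

Line 1 (3921.93, Farius, 2,348 kg, $63,020.32):
Base rate for 3921.93 is $7.28/kg.
Origin Farius qualifies under the Coreth–Farius agreement and 3921.93 is covered: preferential rate Free applies instead.
The additional-duty order on 3921.93 targets Duria, not Farius; it does not apply.
Duty = $63,020.32 × 0% = $0.00.
Line 2 (3841.49, Duria, 3,703 kg, $5,739.65):
Base rate for 3841.49 is 14.5% + $3.18/kg.
3841.49 has an FTA preferential rate, but origin Duria is not Farius; base rate stands.
Additional duty on 3841.49 from Duria: +64.3%. Applied ad valorem rate: 14.5% + 64.3% = 78.8%.
Duty = $5,739.65 × 78.8% + 3,703 × $3.18 = $16,298.38.
Total = $0.00 + $16,298.38 = $16,298.38.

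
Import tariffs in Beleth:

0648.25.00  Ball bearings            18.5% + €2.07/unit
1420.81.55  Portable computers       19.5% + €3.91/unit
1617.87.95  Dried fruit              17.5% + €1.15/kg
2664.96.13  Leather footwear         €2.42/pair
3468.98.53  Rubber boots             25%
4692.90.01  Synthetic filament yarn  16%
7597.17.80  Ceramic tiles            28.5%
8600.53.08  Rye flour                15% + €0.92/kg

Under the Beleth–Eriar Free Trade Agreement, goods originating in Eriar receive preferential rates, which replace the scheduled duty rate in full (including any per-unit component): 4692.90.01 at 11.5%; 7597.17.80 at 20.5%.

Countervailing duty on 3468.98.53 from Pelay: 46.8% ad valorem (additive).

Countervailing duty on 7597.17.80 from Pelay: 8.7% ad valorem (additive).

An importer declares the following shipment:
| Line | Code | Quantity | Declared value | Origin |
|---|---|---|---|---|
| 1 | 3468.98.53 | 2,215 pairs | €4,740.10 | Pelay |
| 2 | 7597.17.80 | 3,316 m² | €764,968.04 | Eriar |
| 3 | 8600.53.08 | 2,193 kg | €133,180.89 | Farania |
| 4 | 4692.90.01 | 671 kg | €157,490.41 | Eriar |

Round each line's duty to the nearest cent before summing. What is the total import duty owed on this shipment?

€200,327.93

Line 1 (3468.98.53, Pelay, 2,215 pairs, €4,740.10):
Base rate for 3468.98.53 is 25%.
Additional duty on 3468.98.53 from Pelay: +46.8%. Applied ad valorem rate: 25% + 46.8% = 71.8%.
Duty = €4,740.10 × 71.8% = €3,403.39.
Line 2 (7597.17.80, Eriar, 3,316 m², €764,968.04):
Base rate for 7597.17.80 is 28.5%.
Origin Eriar qualifies under the Beleth–Eriar agreement and 7597.17.80 is covered: preferential rate 20.5% applies instead.
The additional-duty order on 7597.17.80 targets Pelay, not Eriar; it does not apply.
Duty = €764,968.04 × 20.5% = €156,818.45.
Line 3 (8600.53.08, Farania, 2,193 kg, €133,180.89):
Base rate for 8600.53.08 is 15% + €0.92/kg.
Duty = €133,180.89 × 15% + 2,193 × €0.92 = €21,994.69.
Line 4 (4692.90.01, Eriar, 671 kg, €157,490.41):
Base rate for 4692.90.01 is 16%.
Origin Eriar qualifies under the Beleth–Eriar agreement and 4692.90.01 is covered: preferential rate 11.5% applies instead.
Duty = €157,490.41 × 11.5% = €18,111.40.
Total = €3,403.39 + €156,818.45 + €21,994.69 + €18,111.40 = €200,327.93.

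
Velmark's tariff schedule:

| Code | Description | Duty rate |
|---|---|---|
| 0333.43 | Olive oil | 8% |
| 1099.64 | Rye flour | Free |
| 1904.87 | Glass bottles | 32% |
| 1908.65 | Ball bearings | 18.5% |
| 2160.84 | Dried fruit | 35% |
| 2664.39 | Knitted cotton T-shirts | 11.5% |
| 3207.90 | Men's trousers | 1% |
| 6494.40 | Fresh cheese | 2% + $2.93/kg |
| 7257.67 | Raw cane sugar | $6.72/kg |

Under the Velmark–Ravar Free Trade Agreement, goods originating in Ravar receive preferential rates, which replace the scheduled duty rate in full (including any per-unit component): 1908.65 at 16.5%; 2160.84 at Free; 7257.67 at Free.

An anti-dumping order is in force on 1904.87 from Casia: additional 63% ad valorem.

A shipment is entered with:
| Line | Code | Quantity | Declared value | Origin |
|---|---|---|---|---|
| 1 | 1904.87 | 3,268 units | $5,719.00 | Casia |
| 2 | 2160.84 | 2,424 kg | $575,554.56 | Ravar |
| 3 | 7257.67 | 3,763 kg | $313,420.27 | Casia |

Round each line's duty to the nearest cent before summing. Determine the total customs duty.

$30,720.41

Line 1 (1904.87, Casia, 3,268 units, $5,719.00):
Base rate for 1904.87 is 32%.
Additional duty on 1904.87 from Casia: +63%. Applied ad valorem rate: 32% + 63% = 95%.
Duty = $5,719.00 × 95% = $5,433.05.
Line 2 (2160.84, Ravar, 2,424 kg, $575,554.56):
Base rate for 2160.84 is 35%.
Origin Ravar qualifies under the Velmark–Ravar agreement and 2160.84 is covered: preferential rate Free applies instead.
Duty = $575,554.56 × 0% = $0.00.
Line 3 (7257.67, Casia, 3,763 kg, $313,420.27):
Base rate for 7257.67 is $6.72/kg.
7257.67 has an FTA preferential rate, but origin Casia is not Ravar; base rate stands.
Duty = 3,763 × $6.72 = $25,287.36.
Total = $5,433.05 + $0.00 + $25,287.36 = $30,720.41.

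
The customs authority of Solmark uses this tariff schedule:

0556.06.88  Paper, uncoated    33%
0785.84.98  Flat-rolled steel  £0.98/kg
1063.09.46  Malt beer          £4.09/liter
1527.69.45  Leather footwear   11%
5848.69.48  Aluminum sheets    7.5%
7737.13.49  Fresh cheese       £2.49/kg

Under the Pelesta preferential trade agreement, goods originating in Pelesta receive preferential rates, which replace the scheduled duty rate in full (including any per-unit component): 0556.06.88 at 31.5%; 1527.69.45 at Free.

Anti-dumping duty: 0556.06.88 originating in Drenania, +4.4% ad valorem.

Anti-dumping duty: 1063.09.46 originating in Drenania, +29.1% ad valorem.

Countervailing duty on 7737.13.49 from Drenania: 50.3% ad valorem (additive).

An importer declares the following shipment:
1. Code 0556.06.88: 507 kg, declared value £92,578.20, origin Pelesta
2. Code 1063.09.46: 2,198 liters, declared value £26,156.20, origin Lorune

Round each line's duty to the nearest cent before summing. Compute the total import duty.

Line 1 (0556.06.88, Pelesta, 507 kg, £92,578.20):
Base rate for 0556.06.88 is 33%.
Origin Pelesta qualifies under the Solmark–Pelesta agreement and 0556.06.88 is covered: preferential rate 31.5% applies instead.
The additional-duty order on 0556.06.88 targets Drenania, not Pelesta; it does not apply.
Duty = £92,578.20 × 31.5% = £29,162.13.
Line 2 (1063.09.46, Lorune, 2,198 liters, £26,156.20):
Base rate for 1063.09.46 is £4.09/liter.
The additional-duty order on 1063.09.46 targets Drenania, not Lorune; it does not apply.
Duty = 2,198 × £4.09 = £8,989.82.
Total = £29,162.13 + £8,989.82 = £38,151.95.

£38,151.95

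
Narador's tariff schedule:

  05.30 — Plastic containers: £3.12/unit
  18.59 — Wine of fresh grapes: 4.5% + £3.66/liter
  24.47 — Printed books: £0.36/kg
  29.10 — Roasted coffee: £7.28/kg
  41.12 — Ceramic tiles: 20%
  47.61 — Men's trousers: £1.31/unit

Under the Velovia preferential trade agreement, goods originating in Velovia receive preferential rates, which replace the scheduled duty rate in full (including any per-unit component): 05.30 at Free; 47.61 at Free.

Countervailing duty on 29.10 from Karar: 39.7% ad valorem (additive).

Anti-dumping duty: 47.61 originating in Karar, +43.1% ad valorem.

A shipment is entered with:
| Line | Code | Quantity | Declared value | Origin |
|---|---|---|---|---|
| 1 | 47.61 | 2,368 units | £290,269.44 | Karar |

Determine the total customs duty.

Line 1 (47.61, Karar, 2,368 units, £290,269.44):
Base rate for 47.61 is £1.31/unit.
47.61 has an FTA preferential rate, but origin Karar is not Velovia; base rate stands.
Additional duty on 47.61 from Karar: +43.1% ad valorem. Applied ad valorem rate = 43.1%.
Duty = £290,269.44 × 43.1% + 2,368 × £1.31 = £128,208.21.

£128,208.21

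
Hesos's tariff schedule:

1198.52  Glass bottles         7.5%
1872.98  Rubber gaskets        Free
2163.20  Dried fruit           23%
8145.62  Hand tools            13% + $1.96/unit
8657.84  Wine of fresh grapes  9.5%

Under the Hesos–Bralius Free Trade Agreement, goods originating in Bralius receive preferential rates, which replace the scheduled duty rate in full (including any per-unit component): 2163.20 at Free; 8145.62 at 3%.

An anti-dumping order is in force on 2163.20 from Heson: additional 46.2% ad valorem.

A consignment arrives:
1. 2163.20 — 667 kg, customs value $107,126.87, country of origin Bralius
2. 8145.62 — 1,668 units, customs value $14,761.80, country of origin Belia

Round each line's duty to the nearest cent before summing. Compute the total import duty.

Line 1 (2163.20, Bralius, 667 kg, $107,126.87):
Base rate for 2163.20 is 23%.
Origin Bralius qualifies under the Hesos–Bralius agreement and 2163.20 is covered: preferential rate Free applies instead.
The additional-duty order on 2163.20 targets Heson, not Bralius; it does not apply.
Duty = $107,126.87 × 0% = $0.00.
Line 2 (8145.62, Belia, 1,668 units, $14,761.80):
Base rate for 8145.62 is 13% + $1.96/unit.
8145.62 has an FTA preferential rate, but origin Belia is not Bralius; base rate stands.
Duty = $14,761.80 × 13% + 1,668 × $1.96 = $5,188.31.
Total = $0.00 + $5,188.31 = $5,188.31.

$5,188.31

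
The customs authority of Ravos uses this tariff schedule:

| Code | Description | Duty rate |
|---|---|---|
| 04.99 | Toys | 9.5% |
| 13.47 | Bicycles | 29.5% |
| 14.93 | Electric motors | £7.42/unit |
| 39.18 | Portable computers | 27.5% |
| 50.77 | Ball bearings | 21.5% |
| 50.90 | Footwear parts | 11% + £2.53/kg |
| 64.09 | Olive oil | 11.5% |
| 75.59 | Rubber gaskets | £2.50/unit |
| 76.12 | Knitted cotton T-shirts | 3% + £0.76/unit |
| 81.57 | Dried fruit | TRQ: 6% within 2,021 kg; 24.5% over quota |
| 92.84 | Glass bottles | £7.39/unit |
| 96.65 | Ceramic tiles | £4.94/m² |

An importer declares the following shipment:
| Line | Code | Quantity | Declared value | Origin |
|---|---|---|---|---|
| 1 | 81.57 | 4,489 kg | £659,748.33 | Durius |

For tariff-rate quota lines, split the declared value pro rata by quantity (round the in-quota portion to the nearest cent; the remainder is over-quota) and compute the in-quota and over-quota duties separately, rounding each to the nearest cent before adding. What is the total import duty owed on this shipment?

Line 1 (81.57, Durius, 4,489 kg, £659,748.33):
Code 81.57 is under a tariff-rate quota (threshold 2,021 kg). In-quota: 2,021 kg at 6%; over-quota: 2,468 kg at 24.5%.
Pro-rata value split: in-quota = £659,748.33 × 2,021/4,489 = £297,026.37; over-quota = £659,748.33 − £297,026.37 = £362,721.96.
In-quota duty = £297,026.37 × 6% = £17,821.58. Over-quota duty = £362,721.96 × 24.5% = £88,866.88.
Line duty = £17,821.58 + £88,866.88 = £106,688.46.

£106,688.46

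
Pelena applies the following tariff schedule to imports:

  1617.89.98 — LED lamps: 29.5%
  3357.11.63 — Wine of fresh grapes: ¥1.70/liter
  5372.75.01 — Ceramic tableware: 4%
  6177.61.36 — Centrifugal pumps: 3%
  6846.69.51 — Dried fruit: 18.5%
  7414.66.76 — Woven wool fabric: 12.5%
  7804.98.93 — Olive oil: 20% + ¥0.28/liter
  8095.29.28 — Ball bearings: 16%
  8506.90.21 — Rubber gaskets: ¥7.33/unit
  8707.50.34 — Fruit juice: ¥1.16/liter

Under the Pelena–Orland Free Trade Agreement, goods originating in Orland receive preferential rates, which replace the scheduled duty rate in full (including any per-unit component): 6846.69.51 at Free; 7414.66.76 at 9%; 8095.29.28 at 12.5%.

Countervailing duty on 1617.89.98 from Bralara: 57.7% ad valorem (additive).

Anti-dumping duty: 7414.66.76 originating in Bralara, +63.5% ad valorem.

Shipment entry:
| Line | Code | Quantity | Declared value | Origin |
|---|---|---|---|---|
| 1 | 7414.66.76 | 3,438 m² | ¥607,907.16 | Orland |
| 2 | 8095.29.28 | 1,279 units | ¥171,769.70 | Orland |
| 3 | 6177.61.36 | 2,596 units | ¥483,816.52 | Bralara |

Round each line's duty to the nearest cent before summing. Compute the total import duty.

¥90,697.35

Line 1 (7414.66.76, Orland, 3,438 m², ¥607,907.16):
Base rate for 7414.66.76 is 12.5%.
Origin Orland qualifies under the Pelena–Orland agreement and 7414.66.76 is covered: preferential rate 9% applies instead.
The additional-duty order on 7414.66.76 targets Bralara, not Orland; it does not apply.
Duty = ¥607,907.16 × 9% = ¥54,711.64.
Line 2 (8095.29.28, Orland, 1,279 units, ¥171,769.70):
Base rate for 8095.29.28 is 16%.
Origin Orland qualifies under the Pelena–Orland agreement and 8095.29.28 is covered: preferential rate 12.5% applies instead.
Duty = ¥171,769.70 × 12.5% = ¥21,471.21.
Line 3 (6177.61.36, Bralara, 2,596 units, ¥483,816.52):
Base rate for 6177.61.36 is 3%.
Duty = ¥483,816.52 × 3% = ¥14,514.50.
Total = ¥54,711.64 + ¥21,471.21 + ¥14,514.50 = ¥90,697.35.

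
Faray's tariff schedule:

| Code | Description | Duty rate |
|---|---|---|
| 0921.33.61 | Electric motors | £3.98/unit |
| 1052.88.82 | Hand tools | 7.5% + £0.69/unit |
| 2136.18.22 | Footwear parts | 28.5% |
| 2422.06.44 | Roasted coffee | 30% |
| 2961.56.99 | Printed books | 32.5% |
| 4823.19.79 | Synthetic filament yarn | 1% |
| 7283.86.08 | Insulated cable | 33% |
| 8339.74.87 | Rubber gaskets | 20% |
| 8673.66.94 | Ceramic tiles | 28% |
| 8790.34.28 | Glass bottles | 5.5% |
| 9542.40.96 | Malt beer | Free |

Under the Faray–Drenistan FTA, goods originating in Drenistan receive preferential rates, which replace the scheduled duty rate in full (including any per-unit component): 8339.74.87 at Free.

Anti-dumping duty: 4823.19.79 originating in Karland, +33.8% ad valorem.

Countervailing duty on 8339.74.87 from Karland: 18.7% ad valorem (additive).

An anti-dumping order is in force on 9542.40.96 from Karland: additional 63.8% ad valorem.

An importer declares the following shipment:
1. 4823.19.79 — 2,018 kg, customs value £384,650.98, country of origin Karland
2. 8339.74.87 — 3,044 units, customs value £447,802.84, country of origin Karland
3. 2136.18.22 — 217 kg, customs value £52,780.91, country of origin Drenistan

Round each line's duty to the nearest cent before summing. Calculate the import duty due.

£322,200.80

Line 1 (4823.19.79, Karland, 2,018 kg, £384,650.98):
Base rate for 4823.19.79 is 1%.
Additional duty on 4823.19.79 from Karland: +33.8%. Applied ad valorem rate: 1% + 33.8% = 34.8%.
Duty = £384,650.98 × 34.8% = £133,858.54.
Line 2 (8339.74.87, Karland, 3,044 units, £447,802.84):
Base rate for 8339.74.87 is 20%.
8339.74.87 has an FTA preferential rate, but origin Karland is not Drenistan; base rate stands.
Additional duty on 8339.74.87 from Karland: +18.7%. Applied ad valorem rate: 20% + 18.7% = 38.7%.
Duty = £447,802.84 × 38.7% = £173,299.70.
Line 3 (2136.18.22, Drenistan, 217 kg, £52,780.91):
Base rate for 2136.18.22 is 28.5%.
Origin Drenistan is the FTA partner but 2136.18.22 is not on the preference list; base rate stands.
Duty = £52,780.91 × 28.5% = £15,042.56.
Total = £133,858.54 + £173,299.70 + £15,042.56 = £322,200.80.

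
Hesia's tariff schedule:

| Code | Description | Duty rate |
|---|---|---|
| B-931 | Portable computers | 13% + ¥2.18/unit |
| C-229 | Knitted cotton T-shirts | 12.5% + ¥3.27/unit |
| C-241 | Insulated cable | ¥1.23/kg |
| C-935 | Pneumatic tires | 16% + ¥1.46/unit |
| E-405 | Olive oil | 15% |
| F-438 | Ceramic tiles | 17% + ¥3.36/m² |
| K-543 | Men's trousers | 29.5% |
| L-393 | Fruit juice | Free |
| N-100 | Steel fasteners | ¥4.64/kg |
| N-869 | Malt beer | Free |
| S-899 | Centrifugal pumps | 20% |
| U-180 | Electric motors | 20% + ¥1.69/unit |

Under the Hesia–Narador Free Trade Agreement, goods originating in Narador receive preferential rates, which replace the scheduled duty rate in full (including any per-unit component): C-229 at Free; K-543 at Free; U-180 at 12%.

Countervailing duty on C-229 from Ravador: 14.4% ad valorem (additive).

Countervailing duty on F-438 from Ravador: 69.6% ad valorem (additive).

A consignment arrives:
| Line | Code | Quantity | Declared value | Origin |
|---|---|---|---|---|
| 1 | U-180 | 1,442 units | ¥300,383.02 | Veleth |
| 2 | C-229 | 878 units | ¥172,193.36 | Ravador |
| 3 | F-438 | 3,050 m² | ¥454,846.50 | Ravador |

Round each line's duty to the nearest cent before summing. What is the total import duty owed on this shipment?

¥515,849.72

Line 1 (U-180, Veleth, 1,442 units, ¥300,383.02):
Base rate for U-180 is 20% + ¥1.69/unit.
U-180 has an FTA preferential rate, but origin Veleth is not Narador; base rate stands.
Duty = ¥300,383.02 × 20% + 1,442 × ¥1.69 = ¥62,513.58.
Line 2 (C-229, Ravador, 878 units, ¥172,193.36):
Base rate for C-229 is 12.5% + ¥3.27/unit.
C-229 has an FTA preferential rate, but origin Ravador is not Narador; base rate stands.
Additional duty on C-229 from Ravador: +14.4%. Applied ad valorem rate: 12.5% + 14.4% = 26.9%.
Duty = ¥172,193.36 × 26.9% + 878 × ¥3.27 = ¥49,191.07.
Line 3 (F-438, Ravador, 3,050 m², ¥454,846.50):
Base rate for F-438 is 17% + ¥3.36/m².
Additional duty on F-438 from Ravador: +69.6%. Applied ad valorem rate: 17% + 69.6% = 86.6%.
Duty = ¥454,846.50 × 86.6% + 3,050 × ¥3.36 = ¥404,145.07.
Total = ¥62,513.58 + ¥49,191.07 + ¥404,145.07 = ¥515,849.72.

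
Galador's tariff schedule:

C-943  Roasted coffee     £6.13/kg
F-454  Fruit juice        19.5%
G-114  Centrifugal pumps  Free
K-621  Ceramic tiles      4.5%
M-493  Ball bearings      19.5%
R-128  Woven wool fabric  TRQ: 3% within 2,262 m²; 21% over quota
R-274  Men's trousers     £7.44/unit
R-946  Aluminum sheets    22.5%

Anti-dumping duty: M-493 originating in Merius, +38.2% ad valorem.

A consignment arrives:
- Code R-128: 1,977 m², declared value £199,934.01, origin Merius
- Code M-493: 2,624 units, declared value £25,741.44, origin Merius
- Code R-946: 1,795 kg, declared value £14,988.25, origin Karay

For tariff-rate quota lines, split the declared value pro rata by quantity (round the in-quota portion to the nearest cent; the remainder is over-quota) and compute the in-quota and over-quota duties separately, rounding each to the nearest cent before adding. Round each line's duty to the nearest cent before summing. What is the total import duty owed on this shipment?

Line 1 (R-128, Merius, 1,977 m², £199,934.01):
Code R-128 is under a tariff-rate quota (threshold 2,262 m²). Quantity 1,977 m² is within the quota, so the in-quota rate 3% applies to the full value.
Duty = £199,934.01 × 3% = £5,998.02.
Line 2 (M-493, Merius, 2,624 units, £25,741.44):
Base rate for M-493 is 19.5%.
Additional duty on M-493 from Merius: +38.2%. Applied ad valorem rate: 19.5% + 38.2% = 57.7%.
Duty = £25,741.44 × 57.7% = £14,852.81.
Line 3 (R-946, Karay, 1,795 kg, £14,988.25):
Base rate for R-946 is 22.5%.
Duty = £14,988.25 × 22.5% = £3,372.36.
Total = £5,998.02 + £14,852.81 + £3,372.36 = £24,223.19.

£24,223.19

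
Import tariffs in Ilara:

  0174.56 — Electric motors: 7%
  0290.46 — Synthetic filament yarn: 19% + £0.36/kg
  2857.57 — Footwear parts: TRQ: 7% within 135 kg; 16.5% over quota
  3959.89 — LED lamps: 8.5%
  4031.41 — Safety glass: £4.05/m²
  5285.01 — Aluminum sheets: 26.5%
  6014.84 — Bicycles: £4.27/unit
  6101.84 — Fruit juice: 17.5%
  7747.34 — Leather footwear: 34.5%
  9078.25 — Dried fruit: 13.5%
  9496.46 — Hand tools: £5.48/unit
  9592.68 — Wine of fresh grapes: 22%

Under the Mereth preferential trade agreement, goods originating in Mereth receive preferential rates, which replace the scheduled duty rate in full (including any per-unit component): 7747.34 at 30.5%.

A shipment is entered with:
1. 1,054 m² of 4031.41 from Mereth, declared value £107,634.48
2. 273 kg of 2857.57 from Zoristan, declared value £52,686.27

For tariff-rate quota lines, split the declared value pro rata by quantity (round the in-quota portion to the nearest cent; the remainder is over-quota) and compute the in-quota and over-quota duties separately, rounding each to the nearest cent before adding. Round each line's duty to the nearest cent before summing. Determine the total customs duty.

£10,486.84

Line 1 (4031.41, Mereth, 1,054 m², £107,634.48):
Base rate for 4031.41 is £4.05/m².
Origin Mereth is the FTA partner but 4031.41 is not on the preference list; base rate stands.
Duty = 1,054 × £4.05 = £4,268.70.
Line 2 (2857.57, Zoristan, 273 kg, £52,686.27):
Code 2857.57 is under a tariff-rate quota (threshold 135 kg). In-quota: 135 kg at 7%; over-quota: 138 kg at 16.5%.
Pro-rata value split: in-quota = £52,686.27 × 135/273 = £26,053.65; over-quota = £52,686.27 − £26,053.65 = £26,632.62.
In-quota duty = £26,053.65 × 7% = £1,823.76. Over-quota duty = £26,632.62 × 16.5% = £4,394.38.
Line duty = £1,823.76 + £4,394.38 = £6,218.14.
Total = £4,268.70 + £6,218.14 = £10,486.84.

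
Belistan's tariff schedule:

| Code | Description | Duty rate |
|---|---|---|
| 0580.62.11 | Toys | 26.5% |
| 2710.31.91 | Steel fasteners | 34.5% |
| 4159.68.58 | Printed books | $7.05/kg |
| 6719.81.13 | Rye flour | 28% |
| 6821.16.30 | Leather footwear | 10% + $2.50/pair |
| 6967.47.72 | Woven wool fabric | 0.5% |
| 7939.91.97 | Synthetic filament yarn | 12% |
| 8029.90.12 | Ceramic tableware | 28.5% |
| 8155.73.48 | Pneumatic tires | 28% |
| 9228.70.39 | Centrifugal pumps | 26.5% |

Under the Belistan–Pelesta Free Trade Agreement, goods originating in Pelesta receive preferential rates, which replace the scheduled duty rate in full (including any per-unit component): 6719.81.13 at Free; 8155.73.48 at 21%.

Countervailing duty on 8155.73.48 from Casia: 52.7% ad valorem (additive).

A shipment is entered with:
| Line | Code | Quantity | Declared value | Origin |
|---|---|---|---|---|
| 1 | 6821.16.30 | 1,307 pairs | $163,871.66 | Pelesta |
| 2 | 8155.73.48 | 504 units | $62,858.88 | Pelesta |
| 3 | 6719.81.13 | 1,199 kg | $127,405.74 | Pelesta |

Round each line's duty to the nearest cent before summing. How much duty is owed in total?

Line 1 (6821.16.30, Pelesta, 1,307 pairs, $163,871.66):
Base rate for 6821.16.30 is 10% + $2.50/pair.
Origin Pelesta is the FTA partner but 6821.16.30 is not on the preference list; base rate stands.
Duty = $163,871.66 × 10% + 1,307 × $2.50 = $19,654.67.
Line 2 (8155.73.48, Pelesta, 504 units, $62,858.88):
Base rate for 8155.73.48 is 28%.
Origin Pelesta qualifies under the Belistan–Pelesta agreement and 8155.73.48 is covered: preferential rate 21% applies instead.
The additional-duty order on 8155.73.48 targets Casia, not Pelesta; it does not apply.
Duty = $62,858.88 × 21% = $13,200.36.
Line 3 (6719.81.13, Pelesta, 1,199 kg, $127,405.74):
Base rate for 6719.81.13 is 28%.
Origin Pelesta qualifies under the Belistan–Pelesta agreement and 6719.81.13 is covered: preferential rate Free applies instead.
Duty = $127,405.74 × 0% = $0.00.
Total = $19,654.67 + $13,200.36 + $0.00 = $32,855.03.

$32,855.03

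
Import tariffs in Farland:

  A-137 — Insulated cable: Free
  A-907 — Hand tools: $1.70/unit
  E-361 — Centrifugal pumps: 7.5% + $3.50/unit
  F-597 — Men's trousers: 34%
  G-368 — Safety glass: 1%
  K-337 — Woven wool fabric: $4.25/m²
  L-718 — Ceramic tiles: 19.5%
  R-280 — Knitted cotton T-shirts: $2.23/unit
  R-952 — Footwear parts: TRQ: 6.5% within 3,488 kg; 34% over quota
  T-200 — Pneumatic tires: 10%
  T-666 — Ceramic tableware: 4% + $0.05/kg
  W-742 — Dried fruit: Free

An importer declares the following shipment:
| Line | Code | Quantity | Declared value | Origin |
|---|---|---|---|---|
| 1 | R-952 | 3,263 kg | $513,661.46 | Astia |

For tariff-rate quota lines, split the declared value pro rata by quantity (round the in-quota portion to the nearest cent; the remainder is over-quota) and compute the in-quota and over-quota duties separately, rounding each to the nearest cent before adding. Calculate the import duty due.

Line 1 (R-952, Astia, 3,263 kg, $513,661.46):
Code R-952 is under a tariff-rate quota (threshold 3,488 kg). Quantity 3,263 kg is within the quota, so the in-quota rate 6.5% applies to the full value.
Duty = $513,661.46 × 6.5% = $33,387.99.

$33,387.99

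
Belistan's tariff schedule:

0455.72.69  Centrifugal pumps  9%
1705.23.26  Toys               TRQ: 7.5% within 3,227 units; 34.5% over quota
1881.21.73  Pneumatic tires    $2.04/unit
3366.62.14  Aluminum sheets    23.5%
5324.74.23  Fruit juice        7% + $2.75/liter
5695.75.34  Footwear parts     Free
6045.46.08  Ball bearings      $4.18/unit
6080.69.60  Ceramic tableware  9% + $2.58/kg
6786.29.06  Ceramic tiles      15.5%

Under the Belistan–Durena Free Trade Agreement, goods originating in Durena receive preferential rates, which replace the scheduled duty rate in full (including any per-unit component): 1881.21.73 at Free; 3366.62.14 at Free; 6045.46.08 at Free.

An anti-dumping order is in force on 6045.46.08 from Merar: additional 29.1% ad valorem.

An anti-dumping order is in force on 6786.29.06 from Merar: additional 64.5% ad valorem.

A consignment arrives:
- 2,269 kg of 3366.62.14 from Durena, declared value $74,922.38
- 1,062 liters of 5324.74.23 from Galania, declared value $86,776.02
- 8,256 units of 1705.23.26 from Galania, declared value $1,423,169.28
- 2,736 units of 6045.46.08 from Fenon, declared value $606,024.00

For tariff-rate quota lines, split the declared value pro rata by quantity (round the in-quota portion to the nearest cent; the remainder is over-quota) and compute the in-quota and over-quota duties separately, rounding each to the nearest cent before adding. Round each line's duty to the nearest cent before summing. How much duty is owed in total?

$361,231.73

Line 1 (3366.62.14, Durena, 2,269 kg, $74,922.38):
Base rate for 3366.62.14 is 23.5%.
Origin Durena qualifies under the Belistan–Durena agreement and 3366.62.14 is covered: preferential rate Free applies instead.
Duty = $74,922.38 × 0% = $0.00.
Line 2 (5324.74.23, Galania, 1,062 liters, $86,776.02):
Base rate for 5324.74.23 is 7% + $2.75/liter.
Duty = $86,776.02 × 7% + 1,062 × $2.75 = $8,994.82.
Line 3 (1705.23.26, Galania, 8,256 units, $1,423,169.28):
Code 1705.23.26 is under a tariff-rate quota (threshold 3,227 units). In-quota: 3,227 units at 7.5%; over-quota: 5,029 units at 34.5%.
Pro-rata value split: in-quota = $1,423,169.28 × 3,227/8,256 = $556,270.26; over-quota = $1,423,169.28 − $556,270.26 = $866,899.02.
In-quota duty = $556,270.26 × 7.5% = $41,720.27. Over-quota duty = $866,899.02 × 34.5% = $299,080.16.
Line duty = $41,720.27 + $299,080.16 = $340,800.43.
Line 4 (6045.46.08, Fenon, 2,736 units, $606,024.00):
Base rate for 6045.46.08 is $4.18/unit.
6045.46.08 has an FTA preferential rate, but origin Fenon is not Durena; base rate stands.
The additional-duty order on 6045.46.08 targets Merar, not Fenon; it does not apply.
Duty = 2,736 × $4.18 = $11,436.48.
Total = $0.00 + $8,994.82 + $340,800.43 + $11,436.48 = $361,231.73.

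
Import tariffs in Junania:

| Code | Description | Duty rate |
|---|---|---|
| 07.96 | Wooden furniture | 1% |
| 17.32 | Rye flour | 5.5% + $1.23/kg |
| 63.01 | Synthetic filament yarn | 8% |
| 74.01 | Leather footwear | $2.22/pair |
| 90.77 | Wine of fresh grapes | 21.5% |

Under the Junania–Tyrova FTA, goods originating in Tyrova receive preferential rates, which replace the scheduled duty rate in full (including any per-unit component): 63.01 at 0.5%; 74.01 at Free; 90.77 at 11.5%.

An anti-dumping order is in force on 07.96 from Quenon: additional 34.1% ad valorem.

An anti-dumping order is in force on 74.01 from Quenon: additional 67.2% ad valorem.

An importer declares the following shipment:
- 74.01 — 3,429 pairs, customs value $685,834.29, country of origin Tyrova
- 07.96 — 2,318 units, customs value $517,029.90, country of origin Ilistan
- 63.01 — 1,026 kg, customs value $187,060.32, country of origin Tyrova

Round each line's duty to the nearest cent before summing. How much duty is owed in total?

Line 1 (74.01, Tyrova, 3,429 pairs, $685,834.29):
Base rate for 74.01 is $2.22/pair.
Origin Tyrova qualifies under the Junania–Tyrova agreement and 74.01 is covered: preferential rate Free applies instead.
The additional-duty order on 74.01 targets Quenon, not Tyrova; it does not apply.
Duty = $685,834.29 × 0% = $0.00.
Line 2 (07.96, Ilistan, 2,318 units, $517,029.90):
Base rate for 07.96 is 1%.
The additional-duty order on 07.96 targets Quenon, not Ilistan; it does not apply.
Duty = $517,029.90 × 1% = $5,170.30.
Line 3 (63.01, Tyrova, 1,026 kg, $187,060.32):
Base rate for 63.01 is 8%.
Origin Tyrova qualifies under the Junania–Tyrova agreement and 63.01 is covered: preferential rate 0.5% applies instead.
Duty = $187,060.32 × 0.5% = $935.30.
Total = $0.00 + $5,170.30 + $935.30 = $6,105.60.

$6,105.60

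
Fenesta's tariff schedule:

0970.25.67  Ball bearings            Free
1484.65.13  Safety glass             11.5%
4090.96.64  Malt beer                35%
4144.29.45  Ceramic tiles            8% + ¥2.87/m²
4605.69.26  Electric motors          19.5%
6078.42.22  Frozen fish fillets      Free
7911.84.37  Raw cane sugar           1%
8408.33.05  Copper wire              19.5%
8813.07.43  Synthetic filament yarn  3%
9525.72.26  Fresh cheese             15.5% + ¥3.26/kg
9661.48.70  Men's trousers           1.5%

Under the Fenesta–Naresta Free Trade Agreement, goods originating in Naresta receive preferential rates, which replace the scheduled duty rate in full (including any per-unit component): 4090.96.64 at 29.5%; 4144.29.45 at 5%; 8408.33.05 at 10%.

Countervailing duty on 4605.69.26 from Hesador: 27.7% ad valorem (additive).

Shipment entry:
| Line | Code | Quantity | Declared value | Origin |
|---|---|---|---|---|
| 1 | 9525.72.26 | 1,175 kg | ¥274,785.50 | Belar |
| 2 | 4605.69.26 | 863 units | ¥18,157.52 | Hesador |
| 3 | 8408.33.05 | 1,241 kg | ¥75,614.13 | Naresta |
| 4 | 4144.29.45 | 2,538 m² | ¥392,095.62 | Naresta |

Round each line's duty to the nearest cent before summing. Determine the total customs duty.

Line 1 (9525.72.26, Belar, 1,175 kg, ¥274,785.50):
Base rate for 9525.72.26 is 15.5% + ¥3.26/kg.
Duty = ¥274,785.50 × 15.5% + 1,175 × ¥3.26 = ¥46,422.25.
Line 2 (4605.69.26, Hesador, 863 units, ¥18,157.52):
Base rate for 4605.69.26 is 19.5%.
Additional duty on 4605.69.26 from Hesador: +27.7%. Applied ad valorem rate: 19.5% + 27.7% = 47.2%.
Duty = ¥18,157.52 × 47.2% = ¥8,570.35.
Line 3 (8408.33.05, Naresta, 1,241 kg, ¥75,614.13):
Base rate for 8408.33.05 is 19.5%.
Origin Naresta qualifies under the Fenesta–Naresta agreement and 8408.33.05 is covered: preferential rate 10% applies instead.
Duty = ¥75,614.13 × 10% = ¥7,561.41.
Line 4 (4144.29.45, Naresta, 2,538 m², ¥392,095.62):
Base rate for 4144.29.45 is 8% + ¥2.87/m².
Origin Naresta qualifies under the Fenesta–Naresta agreement and 4144.29.45 is covered: preferential rate 5% applies instead.
Duty = ¥392,095.62 × 5% = ¥19,604.78.
Total = ¥46,422.25 + ¥8,570.35 + ¥7,561.41 + ¥19,604.78 = ¥82,158.79.

¥82,158.79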